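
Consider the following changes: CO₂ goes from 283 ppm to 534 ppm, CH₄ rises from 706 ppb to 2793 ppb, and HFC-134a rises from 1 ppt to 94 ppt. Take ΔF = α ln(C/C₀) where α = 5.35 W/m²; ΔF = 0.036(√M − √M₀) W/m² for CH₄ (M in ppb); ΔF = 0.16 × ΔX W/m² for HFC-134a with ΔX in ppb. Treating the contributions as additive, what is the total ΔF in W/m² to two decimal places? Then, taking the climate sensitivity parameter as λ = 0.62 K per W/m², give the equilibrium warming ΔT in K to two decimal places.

CO₂: 5.35 × ln(534/283) = 5.35 × ln(1.88693) = 5.35 × 0.63495 = 3.3970 W/m².
CH₄: 0.036 × (√2793 − √706) = 0.036 × (52.8488 − 26.5707) = 0.036 × 26.2781 = 0.9460 W/m².
HFC-134a: Δ = 94 − 1 = 93 ppt = 0.093 ppb; ΔF = 0.16 × 0.093 = 0.0149 W/m².
Total ΔF = 3.3970 + 0.9460 + 0.0149 = 4.3579 W/m².
ΔT = λ ΔF = 0.62 × 4.36 = 2.7032 K.

ΔF = 4.36 W/m²; ΔT = 2.70 K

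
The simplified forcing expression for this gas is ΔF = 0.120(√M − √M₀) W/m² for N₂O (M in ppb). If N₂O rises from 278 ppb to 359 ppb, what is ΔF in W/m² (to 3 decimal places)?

N₂O: 0.120 × (√359 − √278) = 0.120 × (18.9473 − 16.6733) = 0.120 × 2.2740 = 0.2729 W/m².

ΔF = 0.273 W/m²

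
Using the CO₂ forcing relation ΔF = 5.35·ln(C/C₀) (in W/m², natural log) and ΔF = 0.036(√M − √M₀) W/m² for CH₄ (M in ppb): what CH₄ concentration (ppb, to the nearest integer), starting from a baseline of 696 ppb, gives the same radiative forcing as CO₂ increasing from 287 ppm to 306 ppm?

CO₂ forcing: 5.35 × ln(306/287) = 5.35 × 0.064103 = 0.34295 W/m².
Set 0.036(√M − √696) = 0.34295: √M = 0.34295/0.036 + √696 = 9.5264 + 26.3818 = 35.9082.
M = (35.9082)² = 1289.40 ppb.

M ≈ 1289 ppb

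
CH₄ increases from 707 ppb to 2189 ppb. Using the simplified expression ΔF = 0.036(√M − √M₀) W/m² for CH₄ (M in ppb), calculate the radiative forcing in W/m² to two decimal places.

CH₄: 0.036 × (√2189 − √707) = 0.036 × (46.7868 − 26.5895) = 0.036 × 20.1973 = 0.7271 W/m².

ΔF = 0.73 W/m²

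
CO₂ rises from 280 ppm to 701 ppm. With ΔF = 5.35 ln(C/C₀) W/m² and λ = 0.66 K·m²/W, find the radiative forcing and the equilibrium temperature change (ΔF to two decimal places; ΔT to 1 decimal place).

ΔF = 4.91 W/m²; ΔT = 3.2 K

CO₂: 5.35 × ln(701/280) = 5.35 × ln(2.50357) = 5.35 × 0.91772 = 4.9098 W/m².
ΔT = λ ΔF = 0.66 × 4.91 = 3.2406 K.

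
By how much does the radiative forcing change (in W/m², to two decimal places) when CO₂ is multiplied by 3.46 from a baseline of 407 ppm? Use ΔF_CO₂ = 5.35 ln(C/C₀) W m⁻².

Because the forcing depends only on the ratio C/C₀, the initial concentration does not enter.
ΔF = 5.35 × ln(3.46) = 5.35 × 1.24127 = 6.6408 W/m².

ΔF = 6.64 W/m²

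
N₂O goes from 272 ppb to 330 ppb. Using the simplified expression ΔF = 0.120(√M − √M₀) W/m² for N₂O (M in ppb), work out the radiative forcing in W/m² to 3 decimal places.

ΔF = 0.201 W/m²

N₂O: 0.120 × (√330 − √272) = 0.120 × (18.1659 − 16.4924) = 0.120 × 1.6735 = 0.2008 W/m².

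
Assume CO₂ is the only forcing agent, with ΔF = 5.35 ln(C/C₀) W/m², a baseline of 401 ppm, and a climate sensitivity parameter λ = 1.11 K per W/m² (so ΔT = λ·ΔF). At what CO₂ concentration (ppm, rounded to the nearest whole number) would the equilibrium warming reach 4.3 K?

Required forcing: ΔF = ΔT/λ = 4.3/1.11 = 3.8739 W/m².
Then ln(C/401) = ΔF/5.35 = 3.8739/5.35 = 0.72409.
So C = 401 × e^0.72409 = 401 × 2.06285 = 827.20 ppm.

C ≈ 827 ppm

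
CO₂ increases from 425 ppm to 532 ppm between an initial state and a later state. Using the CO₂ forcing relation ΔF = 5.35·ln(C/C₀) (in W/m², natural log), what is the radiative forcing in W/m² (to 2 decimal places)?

ΔF = 1.20 W/m²

CO₂ absorption bands are partially saturated, so forcing scales with the logarithm of the concentration ratio.
CO₂: 5.35 × ln(532/425) = 5.35 × ln(1.25176) = 5.35 × 0.22455 = 1.2013 W/m².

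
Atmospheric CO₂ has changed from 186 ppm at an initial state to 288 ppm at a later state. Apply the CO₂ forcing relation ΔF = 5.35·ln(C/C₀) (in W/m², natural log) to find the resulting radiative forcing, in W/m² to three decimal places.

ΔF = 2.339 W/m²

CO₂: 5.35 × ln(288/186) = 5.35 × ln(1.54839) = 5.35 × 0.43722 = 2.3391 W/m².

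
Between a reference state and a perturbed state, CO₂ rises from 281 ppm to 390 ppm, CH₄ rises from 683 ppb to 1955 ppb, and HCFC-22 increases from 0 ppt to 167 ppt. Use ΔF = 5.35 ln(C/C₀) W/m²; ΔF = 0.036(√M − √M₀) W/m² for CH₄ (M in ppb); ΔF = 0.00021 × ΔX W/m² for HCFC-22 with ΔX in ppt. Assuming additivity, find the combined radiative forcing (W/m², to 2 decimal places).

CO₂: 5.35 × ln(390/281) = 5.35 × ln(1.38790) = 5.35 × 0.32779 = 1.7537 W/m².
CH₄: 0.036 × (√1955 − √683) = 0.036 × (44.2154 − 26.1343) = 0.036 × 18.0811 = 0.6509 W/m².
HCFC-22: ΔF = 0.00021 × (167 − 0) = 0.00021 × 167 = 0.0351 W/m².
Total ΔF = 1.7537 + 0.6509 + 0.0351 = 2.4397 W/m².

ΔF = 2.44 W/m²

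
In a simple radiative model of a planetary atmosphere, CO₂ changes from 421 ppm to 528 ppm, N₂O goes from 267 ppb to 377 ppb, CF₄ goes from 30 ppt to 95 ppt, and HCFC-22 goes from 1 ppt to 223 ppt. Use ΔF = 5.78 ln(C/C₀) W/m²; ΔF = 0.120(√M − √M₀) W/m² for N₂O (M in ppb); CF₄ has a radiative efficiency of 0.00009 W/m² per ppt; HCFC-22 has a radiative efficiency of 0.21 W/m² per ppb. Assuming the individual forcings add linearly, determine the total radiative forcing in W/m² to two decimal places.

ΔF = 1.73 W/m²

CO₂: 5.78 × ln(528/421) = 5.78 × ln(1.25416) = 5.78 × 0.22647 = 1.3090 W/m².
N₂O: 0.120 × (√377 − √267) = 0.120 × (19.4165 − 16.3401) = 0.120 × 3.0764 = 0.3692 W/m².
CF₄: ΔF = 0.00009 × (95 − 30) = 0.00009 × 65 = 0.0059 W/m².
HCFC-22: Δ = 223 − 1 = 222 ppt = 0.222 ppb; ΔF = 0.21 × 0.222 = 0.0466 W/m².
Total ΔF = 1.3090 + 0.3692 + 0.0059 + 0.0466 = 1.7307 W/m².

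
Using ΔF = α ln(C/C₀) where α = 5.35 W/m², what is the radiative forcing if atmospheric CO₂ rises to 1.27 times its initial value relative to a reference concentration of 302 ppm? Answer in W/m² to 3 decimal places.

Because the forcing depends only on the ratio C/C₀, the initial concentration does not enter.
ΔF = 5.35 × ln(1.27) = 5.35 × 0.23902 = 1.2788 W/m².

ΔF = 1.279 W/m²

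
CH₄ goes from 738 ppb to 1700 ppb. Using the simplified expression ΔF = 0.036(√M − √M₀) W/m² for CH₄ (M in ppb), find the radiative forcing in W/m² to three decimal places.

ΔF = 0.506 W/m²

CH₄: 0.036 × (√1700 − √738) = 0.036 × (41.2311 − 27.1662) = 0.036 × 14.0649 = 0.5063 W/m².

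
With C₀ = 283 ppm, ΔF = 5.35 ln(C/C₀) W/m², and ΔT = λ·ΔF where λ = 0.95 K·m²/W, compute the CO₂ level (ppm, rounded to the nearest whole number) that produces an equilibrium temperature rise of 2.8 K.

C ≈ 491 ppm

Required forcing: ΔF = ΔT/λ = 2.8/0.95 = 2.9474 W/m².
Then ln(C/283) = ΔF/5.35 = 2.9474/5.35 = 0.55092.
So C = 283 × e^0.55092 = 283 × 1.73485 = 490.96 ppm.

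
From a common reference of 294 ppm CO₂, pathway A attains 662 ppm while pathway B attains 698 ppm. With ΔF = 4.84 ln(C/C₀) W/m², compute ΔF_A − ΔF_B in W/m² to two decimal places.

ΔF_A = 4.84 ln(662/294) = 4.84 × 0.81169 = 3.9286 W/m².
ΔF_B = 4.84 ln(698/294) = 4.84 × 0.86464 = 4.1849 W/m².
Difference: 3.9286 − 4.1849 = -0.2563 W/m².
(Equivalently, ΔF_A − ΔF_B = 4.84 ln(662/698) = 4.84 × -0.05295 = -0.2563 W/m².)

ΔF_A − ΔF_B = -0.26 W/m²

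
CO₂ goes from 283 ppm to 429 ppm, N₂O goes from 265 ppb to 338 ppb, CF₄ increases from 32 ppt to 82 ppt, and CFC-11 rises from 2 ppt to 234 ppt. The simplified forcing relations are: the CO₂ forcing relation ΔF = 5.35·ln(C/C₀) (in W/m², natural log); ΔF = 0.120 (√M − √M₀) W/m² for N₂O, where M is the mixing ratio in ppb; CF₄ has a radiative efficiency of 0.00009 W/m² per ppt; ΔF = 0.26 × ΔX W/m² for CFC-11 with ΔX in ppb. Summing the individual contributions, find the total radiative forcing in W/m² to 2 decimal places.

CO₂: 5.35 × ln(429/283) = 5.35 × ln(1.51590) = 5.35 × 0.41601 = 2.2257 W/m².
N₂O: 0.120 × (√338 − √265) = 0.120 × (18.3848 − 16.2788) = 0.120 × 2.1060 = 0.2527 W/m².
CF₄: ΔF = 0.00009 × (82 − 32) = 0.00009 × 50 = 0.0045 W/m².
CFC-11: Δ = 234 − 2 = 232 ppt = 0.232 ppb; ΔF = 0.26 × 0.232 = 0.0603 W/m².
Total ΔF = 2.2257 + 0.2527 + 0.0045 + 0.0603 = 2.5432 W/m².

ΔF = 2.54 W/m²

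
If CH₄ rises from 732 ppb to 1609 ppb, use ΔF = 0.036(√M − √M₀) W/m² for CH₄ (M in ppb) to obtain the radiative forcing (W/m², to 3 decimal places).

ΔF = 0.470 W/m²

CH₄: 0.036 × (√1609 − √732) = 0.036 × (40.1123 − 27.0555) = 0.036 × 13.0568 = 0.4700 W/m².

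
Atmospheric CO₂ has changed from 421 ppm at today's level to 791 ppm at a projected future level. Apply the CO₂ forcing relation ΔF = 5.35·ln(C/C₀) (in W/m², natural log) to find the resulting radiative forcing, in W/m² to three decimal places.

ΔF = 3.374 W/m²

CO₂ absorption bands are partially saturated, so forcing scales with the logarithm of the concentration ratio.
CO₂: 5.35 × ln(791/421) = 5.35 × ln(1.87886) = 5.35 × 0.63067 = 3.3741 W/m².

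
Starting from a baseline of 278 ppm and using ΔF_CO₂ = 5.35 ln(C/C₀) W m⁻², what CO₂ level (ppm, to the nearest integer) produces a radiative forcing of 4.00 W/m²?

C ≈ 587 ppm

Set 5.35 ln(C/278) = 4.00, so ln(C/278) = 4.00/5.35 = 0.74766.
Then C/278 = e^0.74766 = 2.11205, giving C = 278 × 2.11205 = 587.15 ppm.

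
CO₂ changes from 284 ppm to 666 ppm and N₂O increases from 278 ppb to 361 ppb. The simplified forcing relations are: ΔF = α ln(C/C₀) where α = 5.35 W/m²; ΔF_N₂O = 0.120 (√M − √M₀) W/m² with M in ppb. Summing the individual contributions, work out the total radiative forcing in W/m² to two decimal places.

ΔF = 4.84 W/m²

CO₂: 5.35 × ln(666/284) = 5.35 × ln(2.34507) = 5.35 × 0.85232 = 4.5599 W/m².
N₂O: 0.120 × (√361 − √278) = 0.120 × (19.0000 − 16.6733) = 0.120 × 2.3267 = 0.2792 W/m².
Total ΔF = 4.5599 + 0.2792 = 4.8391 W/m².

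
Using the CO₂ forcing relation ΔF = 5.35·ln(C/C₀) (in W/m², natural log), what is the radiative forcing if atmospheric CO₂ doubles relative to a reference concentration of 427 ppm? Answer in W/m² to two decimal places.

ΔF = 3.71 W/m²

ΔF = 5.35 × ln(2) = 5.35 × 0.69315 = 3.7084 W/m².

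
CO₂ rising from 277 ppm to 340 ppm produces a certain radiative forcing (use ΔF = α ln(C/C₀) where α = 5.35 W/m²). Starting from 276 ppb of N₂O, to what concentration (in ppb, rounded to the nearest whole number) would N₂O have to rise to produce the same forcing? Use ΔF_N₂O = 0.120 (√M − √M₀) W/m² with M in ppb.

CO₂ forcing: 5.35 × ln(340/277) = 5.35 × 0.204928 = 1.09636 W/m².
Set 0.120(√M − √276) = 1.09636: √M = 1.09636/0.120 + √276 = 9.1363 + 16.6132 = 25.7495.
M = (25.7495)² = 663.04 ppb.

M ≈ 663 ppb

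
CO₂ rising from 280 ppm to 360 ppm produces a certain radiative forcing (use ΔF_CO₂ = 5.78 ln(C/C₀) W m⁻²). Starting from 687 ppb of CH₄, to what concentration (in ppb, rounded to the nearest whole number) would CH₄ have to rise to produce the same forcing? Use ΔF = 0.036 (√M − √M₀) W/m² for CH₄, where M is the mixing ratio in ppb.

M ≈ 4430 ppb

CO₂ forcing: 5.78 × ln(360/280) = 5.78 × 0.251314 = 1.45259 W/m².
Set 0.036(√M − √687) = 1.45259: √M = 1.45259/0.036 + √687 = 40.3497 + 26.2107 = 66.5604.
M = (66.5604)² = 4430.29 ppb.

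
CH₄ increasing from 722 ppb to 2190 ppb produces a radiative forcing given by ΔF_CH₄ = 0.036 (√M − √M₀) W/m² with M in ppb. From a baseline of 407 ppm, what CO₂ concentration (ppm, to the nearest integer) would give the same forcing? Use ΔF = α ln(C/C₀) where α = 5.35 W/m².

CH₄ forcing: 0.036 × (√2190 − √722) = 0.036 × (46.7974 − 26.8701) = 0.036 × 19.9273 = 0.71738 W/m².
Set 5.35 ln(C/407) = 0.71738: ln(C/407) = 0.71738/5.35 = 0.13409, so C = 407 × e^0.13409 = 407 × 1.14350 = 465.40 ppm.

C ≈ 465 ppm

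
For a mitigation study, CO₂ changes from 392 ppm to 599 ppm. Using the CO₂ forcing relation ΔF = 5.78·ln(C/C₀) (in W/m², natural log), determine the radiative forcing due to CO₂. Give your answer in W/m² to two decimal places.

CO₂: 5.78 × ln(599/392) = 5.78 × ln(1.52806) = 5.78 × 0.42400 = 2.4507 W/m².

ΔF = 2.45 W/m²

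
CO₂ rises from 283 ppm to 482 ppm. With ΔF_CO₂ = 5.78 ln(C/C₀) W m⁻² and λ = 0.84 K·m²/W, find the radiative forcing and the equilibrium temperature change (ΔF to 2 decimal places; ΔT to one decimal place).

CO₂: 5.78 × ln(482/283) = 5.78 × ln(1.70318) = 5.78 × 0.53250 = 3.0779 W/m².
ΔT = λ ΔF = 0.84 × 3.08 = 2.5872 K.

ΔF = 3.08 W/m²; ΔT = 2.6 K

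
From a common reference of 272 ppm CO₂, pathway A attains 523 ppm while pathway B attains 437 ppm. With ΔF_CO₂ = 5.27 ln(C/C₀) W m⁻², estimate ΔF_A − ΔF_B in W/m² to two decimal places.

ΔF_A − ΔF_B = 0.95 W/m²

ΔF_A = 5.27 ln(523/272) = 5.27 × 0.65378 = 3.4454 W/m².
ΔF_B = 5.27 ln(437/272) = 5.27 × 0.47413 = 2.4987 W/m².
Difference: 3.4454 − 2.4987 = 0.9467 W/m².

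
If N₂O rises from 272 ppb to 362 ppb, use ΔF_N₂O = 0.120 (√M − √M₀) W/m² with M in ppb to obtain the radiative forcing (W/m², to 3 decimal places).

N₂O: 0.120 × (√362 − √272) = 0.120 × (19.0263 − 16.4924) = 0.120 × 2.5339 = 0.3041 W/m².

ΔF = 0.304 W/m²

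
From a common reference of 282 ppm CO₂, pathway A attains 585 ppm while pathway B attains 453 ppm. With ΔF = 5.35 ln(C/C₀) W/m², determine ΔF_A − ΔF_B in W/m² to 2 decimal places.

ΔF_A = 5.35 ln(585/282) = 5.35 × 0.72970 = 3.9039 W/m².
ΔF_B = 5.35 ln(453/282) = 5.35 × 0.47399 = 2.5358 W/m².
Difference: 3.9039 − 2.5358 = 1.3681 W/m².
(Equivalently, ΔF_A − ΔF_B = 5.35 ln(585/453) = 5.35 × 0.25572 = 1.3681 W/m².)

ΔF_A − ΔF_B = 1.37 W/m²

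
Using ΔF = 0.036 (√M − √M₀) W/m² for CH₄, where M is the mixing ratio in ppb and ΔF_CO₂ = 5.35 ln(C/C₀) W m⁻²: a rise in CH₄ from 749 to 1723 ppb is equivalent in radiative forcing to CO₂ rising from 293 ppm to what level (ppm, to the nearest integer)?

CH₄ forcing: 0.036 × (√1723 − √749) = 0.036 × (41.5090 − 27.3679) = 0.036 × 14.1411 = 0.50908 W/m².
Set 5.35 ln(C/293) = 0.50908: ln(C/293) = 0.50908/5.35 = 0.09516, so C = 293 × e^0.09516 = 293 × 1.09983 = 322.25 ppm.

C ≈ 322 ppm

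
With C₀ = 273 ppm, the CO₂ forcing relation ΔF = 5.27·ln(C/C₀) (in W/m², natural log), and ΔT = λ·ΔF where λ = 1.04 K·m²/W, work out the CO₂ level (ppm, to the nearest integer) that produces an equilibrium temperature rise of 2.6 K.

C ≈ 439 ppm

Required forcing: ΔF = ΔT/λ = 2.6/1.04 = 2.5000 W/m².
Then ln(C/273) = ΔF/5.27 = 2.5000/5.27 = 0.47438.
So C = 273 × e^0.47438 = 273 × 1.60702 = 438.72 ppm.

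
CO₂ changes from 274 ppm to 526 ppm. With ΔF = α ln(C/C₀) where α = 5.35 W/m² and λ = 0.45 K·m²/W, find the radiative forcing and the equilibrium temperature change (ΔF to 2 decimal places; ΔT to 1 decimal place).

CO₂: 5.35 × ln(526/274) = 5.35 × ln(1.91971) = 5.35 × 0.65217 = 3.4891 W/m².
ΔT = λ ΔF = 0.45 × 3.49 = 1.5705 K.

ΔF = 3.49 W/m²; ΔT = 1.6 K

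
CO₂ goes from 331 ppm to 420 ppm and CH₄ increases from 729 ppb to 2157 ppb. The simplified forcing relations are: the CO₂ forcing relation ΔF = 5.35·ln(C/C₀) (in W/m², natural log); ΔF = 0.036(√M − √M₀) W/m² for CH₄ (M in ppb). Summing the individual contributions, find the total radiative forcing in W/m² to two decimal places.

ΔF = 1.97 W/m²

CO₂: 5.35 × ln(420/331) = 5.35 × ln(1.26888) = 5.35 × 0.23813 = 1.2740 W/m².
CH₄: 0.036 × (√2157 − √729) = 0.036 × (46.4435 − 27.0000) = 0.036 × 19.4435 = 0.7000 W/m².
Total ΔF = 1.2740 + 0.7000 = 1.9740 W/m².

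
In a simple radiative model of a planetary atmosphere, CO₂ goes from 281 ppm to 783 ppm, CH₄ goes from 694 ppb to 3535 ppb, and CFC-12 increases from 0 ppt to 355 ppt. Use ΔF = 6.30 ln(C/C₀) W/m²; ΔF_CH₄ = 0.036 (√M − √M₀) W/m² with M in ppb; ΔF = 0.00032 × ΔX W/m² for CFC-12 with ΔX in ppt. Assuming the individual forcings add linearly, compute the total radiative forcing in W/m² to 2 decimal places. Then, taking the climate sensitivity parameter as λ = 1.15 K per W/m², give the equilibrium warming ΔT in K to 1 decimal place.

ΔF = 7.76 W/m²; ΔT = 8.9 K

CO₂: 6.30 × ln(783/281) = 6.30 × ln(2.78648) = 6.30 × 1.02478 = 6.4561 W/m².
CH₄: 0.036 × (√3535 − √694) = 0.036 × (59.4559 − 26.3439) = 0.036 × 33.1120 = 1.1920 W/m².
CFC-12: ΔF = 0.00032 × (355 − 0) = 0.00032 × 355 = 0.1136 W/m².
Total ΔF = 6.4561 + 1.1920 + 0.1136 = 7.7617 W/m².
ΔT = λ ΔF = 1.15 × 7.76 = 8.9240 K.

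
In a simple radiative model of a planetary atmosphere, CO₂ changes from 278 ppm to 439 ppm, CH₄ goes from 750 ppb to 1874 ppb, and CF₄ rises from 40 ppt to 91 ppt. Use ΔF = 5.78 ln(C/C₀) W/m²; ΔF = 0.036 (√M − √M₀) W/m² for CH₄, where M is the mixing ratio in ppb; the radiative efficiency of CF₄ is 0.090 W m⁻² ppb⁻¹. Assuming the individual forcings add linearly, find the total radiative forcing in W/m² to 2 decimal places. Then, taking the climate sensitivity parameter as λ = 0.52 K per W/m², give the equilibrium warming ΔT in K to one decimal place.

CO₂: 5.78 × ln(439/278) = 5.78 × ln(1.57914) = 5.78 × 0.45688 = 2.6408 W/m².
CH₄: 0.036 × (√1874 − √750) = 0.036 × (43.2897 − 27.3861) = 0.036 × 15.9036 = 0.5725 W/m².
CF₄: Δ = 91 − 40 = 51 ppt = 0.051 ppb; ΔF = 0.090 × 0.051 = 0.0046 W/m².
Total ΔF = 2.6408 + 0.5725 + 0.0046 = 3.2179 W/m².
ΔT = λ ΔF = 0.52 × 3.22 = 1.6744 K.

ΔF = 3.22 W/m²; ΔT = 1.7 K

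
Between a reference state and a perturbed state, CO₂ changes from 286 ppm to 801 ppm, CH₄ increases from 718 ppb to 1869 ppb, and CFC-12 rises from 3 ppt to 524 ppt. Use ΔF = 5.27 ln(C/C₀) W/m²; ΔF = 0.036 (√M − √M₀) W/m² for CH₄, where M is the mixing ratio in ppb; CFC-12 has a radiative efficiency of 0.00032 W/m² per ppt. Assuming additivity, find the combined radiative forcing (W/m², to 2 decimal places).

ΔF = 6.19 W/m²

CO₂: 5.27 × ln(801/286) = 5.27 × ln(2.80070) = 5.27 × 1.02987 = 5.4274 W/m².
CH₄: 0.036 × (√1869 − √718) = 0.036 × (43.2319 − 26.7955) = 0.036 × 16.4364 = 0.5917 W/m².
CFC-12: ΔF = 0.00032 × (524 − 3) = 0.00032 × 521 = 0.1667 W/m².
Total ΔF = 5.4274 + 0.5917 + 0.1667 = 6.1858 W/m².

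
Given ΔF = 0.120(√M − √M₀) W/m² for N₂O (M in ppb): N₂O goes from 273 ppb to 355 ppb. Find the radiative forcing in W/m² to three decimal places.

N₂O: 0.120 × (√355 − √273) = 0.120 × (18.8414 − 16.5227) = 0.120 × 2.3187 = 0.2782 W/m².

ΔF = 0.278 W/m²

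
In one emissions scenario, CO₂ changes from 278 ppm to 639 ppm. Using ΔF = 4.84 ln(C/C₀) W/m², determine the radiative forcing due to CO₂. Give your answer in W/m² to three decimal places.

CO₂: 4.84 × ln(639/278) = 4.84 × ln(2.29856) = 4.84 × 0.83228 = 4.0282 W/m².

ΔF = 4.028 W/m²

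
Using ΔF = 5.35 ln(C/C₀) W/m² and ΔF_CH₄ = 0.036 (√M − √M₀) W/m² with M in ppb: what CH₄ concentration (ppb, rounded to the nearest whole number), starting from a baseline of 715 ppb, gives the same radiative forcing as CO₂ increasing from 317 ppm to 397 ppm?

M ≈ 3622 ppb

CO₂ forcing: 5.35 × ln(397/317) = 5.35 × 0.225035 = 1.20394 W/m².
Set 0.036(√M − √715) = 1.20394: √M = 1.20394/0.036 + √715 = 33.4428 + 26.7395 = 60.1823.
M = (60.1823)² = 3621.91 ppb.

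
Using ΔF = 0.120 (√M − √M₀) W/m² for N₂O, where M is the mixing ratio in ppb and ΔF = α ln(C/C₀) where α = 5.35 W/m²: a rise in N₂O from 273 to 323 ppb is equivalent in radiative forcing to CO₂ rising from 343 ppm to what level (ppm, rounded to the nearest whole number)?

N₂O forcing: 0.120 × (√323 − √273) = 0.120 × (17.9722 − 16.5227) = 0.120 × 1.4495 = 0.17394 W/m².
Set 5.35 ln(C/343) = 0.17394: ln(C/343) = 0.17394/5.35 = 0.03251, so C = 343 × e^0.03251 = 343 × 1.03304 = 354.33 ppm.

C ≈ 354 ppm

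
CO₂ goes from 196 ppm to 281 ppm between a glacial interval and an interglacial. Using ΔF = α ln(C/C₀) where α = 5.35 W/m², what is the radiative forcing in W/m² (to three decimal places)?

ΔF = 1.927 W/m²

CO₂ absorption bands are partially saturated, so forcing scales with the logarithm of the concentration ratio.
CO₂: 5.35 × ln(281/196) = 5.35 × ln(1.43367) = 5.35 × 0.36024 = 1.9273 W/m².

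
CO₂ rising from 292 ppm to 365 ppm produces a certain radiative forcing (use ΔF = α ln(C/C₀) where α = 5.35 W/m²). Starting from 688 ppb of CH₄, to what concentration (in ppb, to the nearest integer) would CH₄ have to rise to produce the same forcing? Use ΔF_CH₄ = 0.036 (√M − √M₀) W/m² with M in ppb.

CO₂ forcing: 5.35 × ln(365/292) = 5.35 × 0.223144 = 1.19382 W/m².
Set 0.036(√M − √688) = 1.19382: √M = 1.19382/0.036 + √688 = 33.1617 + 26.2298 = 59.3915.
M = (59.3915)² = 3527.35 ppb.

M ≈ 3527 ppb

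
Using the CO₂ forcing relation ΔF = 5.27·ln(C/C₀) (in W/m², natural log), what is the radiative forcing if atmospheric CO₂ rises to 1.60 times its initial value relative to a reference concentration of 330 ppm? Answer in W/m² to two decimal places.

Because the forcing depends only on the ratio C/C₀, the initial concentration does not enter.
ΔF = 5.27 × ln(1.60) = 5.27 × 0.47000 = 2.4769 W/m².

ΔF = 2.48 W/m²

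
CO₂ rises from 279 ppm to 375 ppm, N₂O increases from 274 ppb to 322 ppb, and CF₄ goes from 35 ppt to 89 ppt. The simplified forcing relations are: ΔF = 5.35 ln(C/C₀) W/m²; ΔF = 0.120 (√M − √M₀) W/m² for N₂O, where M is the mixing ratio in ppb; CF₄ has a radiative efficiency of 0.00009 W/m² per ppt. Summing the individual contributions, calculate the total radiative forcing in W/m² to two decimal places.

ΔF = 1.75 W/m²

CO₂: 5.35 × ln(375/279) = 5.35 × ln(1.34409) = 5.35 × 0.29572 = 1.5821 W/m².
N₂O: 0.120 × (√322 − √274) = 0.120 × (17.9444 − 16.5529) = 0.120 × 1.3915 = 0.1670 W/m².
CF₄: ΔF = 0.00009 × (89 − 35) = 0.00009 × 54 = 0.0049 W/m².
Total ΔF = 1.5821 + 0.1670 + 0.0049 = 1.7540 W/m².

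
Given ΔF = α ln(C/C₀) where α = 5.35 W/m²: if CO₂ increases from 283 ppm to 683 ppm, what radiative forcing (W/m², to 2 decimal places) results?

CO₂: 5.35 × ln(683/283) = 5.35 × ln(2.41343) = 5.35 × 0.88105 = 4.7136 W/m².

ΔF = 4.71 W/m²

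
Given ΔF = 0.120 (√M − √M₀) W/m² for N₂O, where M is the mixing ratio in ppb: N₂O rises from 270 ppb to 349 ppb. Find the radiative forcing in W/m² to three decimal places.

N₂O: 0.120 × (√349 − √270) = 0.120 × (18.6815 − 16.4317) = 0.120 × 2.2498 = 0.2700 W/m².

ΔF = 0.270 W/m²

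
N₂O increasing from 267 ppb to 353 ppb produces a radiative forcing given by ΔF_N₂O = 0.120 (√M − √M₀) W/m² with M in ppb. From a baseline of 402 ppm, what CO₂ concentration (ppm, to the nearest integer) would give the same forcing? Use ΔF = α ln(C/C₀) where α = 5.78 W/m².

N₂O forcing: 0.120 × (√353 − √267) = 0.120 × (18.7883 − 16.3401) = 0.120 × 2.4482 = 0.29378 W/m².
Set 5.78 ln(C/402) = 0.29378: ln(C/402) = 0.29378/5.78 = 0.05083, so C = 402 × e^0.05083 = 402 × 1.05214 = 422.96 ppm.

C ≈ 423 ppm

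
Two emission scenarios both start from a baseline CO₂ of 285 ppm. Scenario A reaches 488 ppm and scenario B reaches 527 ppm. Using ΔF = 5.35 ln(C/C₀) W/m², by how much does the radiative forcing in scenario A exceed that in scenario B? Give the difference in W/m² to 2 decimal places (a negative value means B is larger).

ΔF_A − ΔF_B = -0.41 W/m²

ΔF_A = 5.35 ln(488/285) = 5.35 × 0.53783 = 2.8774 W/m².
ΔF_B = 5.35 ln(527/285) = 5.35 × 0.61471 = 3.2887 W/m².
Difference: 2.8774 − 3.2887 = -0.4113 W/m².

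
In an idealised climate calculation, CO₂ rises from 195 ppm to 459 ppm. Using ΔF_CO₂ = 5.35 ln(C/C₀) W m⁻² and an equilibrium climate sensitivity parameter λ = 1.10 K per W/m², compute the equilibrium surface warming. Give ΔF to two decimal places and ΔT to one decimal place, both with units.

ΔF = 4.58 W/m²; ΔT = 5.0 K

CO₂: 5.35 × ln(459/195) = 5.35 × ln(2.35385) = 5.35 × 0.85605 = 4.5799 W/m².
ΔT = λ ΔF = 1.10 × 4.58 = 5.0380 K.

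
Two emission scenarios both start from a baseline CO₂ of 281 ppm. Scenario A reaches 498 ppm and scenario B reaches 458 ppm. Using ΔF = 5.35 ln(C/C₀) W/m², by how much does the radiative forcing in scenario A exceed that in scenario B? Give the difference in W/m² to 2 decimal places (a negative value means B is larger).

ΔF_A − ΔF_B = 0.45 W/m²

ΔF_A = 5.35 ln(498/281) = 5.35 × 0.57225 = 3.0615 W/m².
ΔF_B = 5.35 ln(458/281) = 5.35 × 0.48851 = 2.6135 W/m².
Difference: 3.0615 − 2.6135 = 0.4480 W/m².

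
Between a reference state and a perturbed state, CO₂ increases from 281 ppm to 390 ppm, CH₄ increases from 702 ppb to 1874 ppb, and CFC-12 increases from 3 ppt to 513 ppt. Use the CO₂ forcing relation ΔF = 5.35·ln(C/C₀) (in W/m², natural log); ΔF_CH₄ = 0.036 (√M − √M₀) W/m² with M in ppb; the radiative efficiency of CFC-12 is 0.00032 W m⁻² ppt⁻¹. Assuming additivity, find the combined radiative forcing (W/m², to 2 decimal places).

CO₂: 5.35 × ln(390/281) = 5.35 × ln(1.38790) = 5.35 × 0.32779 = 1.7537 W/m².
CH₄: 0.036 × (√1874 − √702) = 0.036 × (43.2897 − 26.4953) = 0.036 × 16.7944 = 0.6046 W/m².
CFC-12: ΔF = 0.00032 × (513 − 3) = 0.00032 × 510 = 0.1632 W/m².
Total ΔF = 1.7537 + 0.6046 + 0.1632 = 2.5215 W/m².

ΔF = 2.52 W/m²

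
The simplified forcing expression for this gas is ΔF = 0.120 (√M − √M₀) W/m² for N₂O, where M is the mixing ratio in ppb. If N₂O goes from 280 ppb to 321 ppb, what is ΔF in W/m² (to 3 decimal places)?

N₂O: 0.120 × (√321 − √280) = 0.120 × (17.9165 − 16.7332) = 0.120 × 1.1833 = 0.1420 W/m².

ΔF = 0.142 W/m²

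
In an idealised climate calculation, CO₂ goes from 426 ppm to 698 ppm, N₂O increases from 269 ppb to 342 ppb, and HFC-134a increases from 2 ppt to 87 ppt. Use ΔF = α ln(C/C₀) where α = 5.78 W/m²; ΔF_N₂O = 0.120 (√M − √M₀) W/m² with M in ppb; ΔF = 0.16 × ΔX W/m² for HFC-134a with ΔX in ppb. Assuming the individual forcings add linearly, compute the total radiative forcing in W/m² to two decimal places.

ΔF = 3.12 W/m²

CO₂: 5.78 × ln(698/426) = 5.78 × ln(1.63850) = 5.78 × 0.49378 = 2.8540 W/m².
N₂O: 0.120 × (√342 − √269) = 0.120 × (18.4932 − 16.4012) = 0.120 × 2.0920 = 0.2510 W/m².
HFC-134a: Δ = 87 − 2 = 85 ppt = 0.085 ppb; ΔF = 0.16 × 0.085 = 0.0136 W/m².
Total ΔF = 2.8540 + 0.2510 + 0.0136 = 3.1186 W/m².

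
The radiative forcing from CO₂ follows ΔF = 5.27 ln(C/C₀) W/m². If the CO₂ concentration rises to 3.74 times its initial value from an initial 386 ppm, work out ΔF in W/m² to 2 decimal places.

ΔF = 6.95 W/m²

Because the forcing depends only on the ratio C/C₀, the initial concentration does not enter.
ΔF = 5.27 × ln(3.74) = 5.27 × 1.31909 = 6.9516 W/m².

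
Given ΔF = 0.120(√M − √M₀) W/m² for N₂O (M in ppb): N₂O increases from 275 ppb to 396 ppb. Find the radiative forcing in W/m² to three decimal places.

ΔF = 0.398 W/m²

N₂O: 0.120 × (√396 − √275) = 0.120 × (19.8997 − 16.5831) = 0.120 × 3.3166 = 0.3980 W/m².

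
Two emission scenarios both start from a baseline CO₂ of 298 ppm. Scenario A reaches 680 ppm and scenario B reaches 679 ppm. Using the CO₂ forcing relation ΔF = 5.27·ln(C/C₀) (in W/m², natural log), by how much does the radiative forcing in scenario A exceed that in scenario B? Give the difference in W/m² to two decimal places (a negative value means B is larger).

ΔF_A − ΔF_B = 0.01 W/m²

ΔF_A = 5.27 ln(680/298) = 5.27 × 0.82500 = 4.3478 W/m².
ΔF_B = 5.27 ln(679/298) = 5.27 × 0.82353 = 4.3400 W/m².
Difference: 4.3478 − 4.3400 = 0.0078 W/m².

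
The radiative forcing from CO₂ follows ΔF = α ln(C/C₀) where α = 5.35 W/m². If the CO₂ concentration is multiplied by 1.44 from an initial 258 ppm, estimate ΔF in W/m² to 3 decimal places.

ΔF = 1.951 W/m²

ΔF = 5.35 × ln(1.44) = 5.35 × 0.36464 = 1.9508 W/m².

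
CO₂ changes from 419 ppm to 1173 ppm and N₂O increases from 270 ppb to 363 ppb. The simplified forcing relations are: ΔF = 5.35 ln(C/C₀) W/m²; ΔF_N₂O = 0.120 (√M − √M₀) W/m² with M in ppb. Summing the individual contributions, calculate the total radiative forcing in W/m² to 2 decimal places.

CO₂: 5.35 × ln(1173/419) = 5.35 × ln(2.79952) = 5.35 × 1.02945 = 5.5076 W/m².
N₂O: 0.120 × (√363 − √270) = 0.120 × (19.0526 − 16.4317) = 0.120 × 2.6209 = 0.3145 W/m².
Total ΔF = 5.5076 + 0.3145 = 5.8221 W/m².

ΔF = 5.82 W/m²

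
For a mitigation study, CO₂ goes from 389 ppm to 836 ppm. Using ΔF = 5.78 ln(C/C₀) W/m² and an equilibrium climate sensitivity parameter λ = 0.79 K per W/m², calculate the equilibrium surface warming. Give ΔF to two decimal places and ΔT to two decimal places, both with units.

CO₂: 5.78 × ln(836/389) = 5.78 × ln(2.14910) = 5.78 × 0.76505 = 4.4220 W/m².
ΔT = λ ΔF = 0.79 × 4.42 = 3.4918 K.

ΔF = 4.42 W/m²; ΔT = 3.49 K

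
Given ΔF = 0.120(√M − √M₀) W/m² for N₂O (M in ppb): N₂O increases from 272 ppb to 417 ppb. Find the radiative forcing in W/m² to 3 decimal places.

N₂O: 0.120 × (√417 − √272) = 0.120 × (20.4206 − 16.4924) = 0.120 × 3.9282 = 0.4714 W/m².

ΔF = 0.471 W/m²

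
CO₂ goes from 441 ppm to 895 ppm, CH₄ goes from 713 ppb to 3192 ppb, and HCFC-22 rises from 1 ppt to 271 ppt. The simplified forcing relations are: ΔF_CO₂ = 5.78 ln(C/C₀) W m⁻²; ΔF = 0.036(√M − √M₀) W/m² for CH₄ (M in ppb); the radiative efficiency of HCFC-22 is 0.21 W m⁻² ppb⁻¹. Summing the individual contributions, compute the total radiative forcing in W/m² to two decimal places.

ΔF = 5.22 W/m²

CO₂: 5.78 × ln(895/441) = 5.78 × ln(2.02948) = 5.78 × 0.70778 = 4.0910 W/m².
CH₄: 0.036 × (√3192 − √713) = 0.036 × (56.4978 − 26.7021) = 0.036 × 29.7957 = 1.0726 W/m².
HCFC-22: Δ = 271 − 1 = 270 ppt = 0.270 ppb; ΔF = 0.21 × 0.270 = 0.0567 W/m².
Total ΔF = 4.0910 + 1.0726 + 0.0567 = 5.2203 W/m².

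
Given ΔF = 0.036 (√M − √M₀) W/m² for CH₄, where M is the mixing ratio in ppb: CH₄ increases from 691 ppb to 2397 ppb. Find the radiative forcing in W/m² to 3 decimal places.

CH₄: 0.036 × (√2397 − √691) = 0.036 × (48.9592 − 26.2869) = 0.036 × 22.6723 = 0.8162 W/m².

ΔF = 0.816 W/m²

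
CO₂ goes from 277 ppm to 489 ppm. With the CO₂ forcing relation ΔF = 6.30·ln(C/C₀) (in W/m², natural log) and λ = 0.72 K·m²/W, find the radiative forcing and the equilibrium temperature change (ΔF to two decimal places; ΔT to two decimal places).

CO₂: 6.30 × ln(489/277) = 6.30 × ln(1.76534) = 6.30 × 0.56834 = 3.5805 W/m².
ΔT = λ ΔF = 0.72 × 3.58 = 2.5776 K.

ΔF = 3.58 W/m²; ΔT = 2.58 K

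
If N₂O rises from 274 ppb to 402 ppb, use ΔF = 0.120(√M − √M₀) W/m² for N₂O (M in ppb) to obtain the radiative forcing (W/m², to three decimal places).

ΔF = 0.420 W/m²

N₂O: 0.120 × (√402 − √274) = 0.120 × (20.0499 − 16.5529) = 0.120 × 3.4970 = 0.4196 W/m².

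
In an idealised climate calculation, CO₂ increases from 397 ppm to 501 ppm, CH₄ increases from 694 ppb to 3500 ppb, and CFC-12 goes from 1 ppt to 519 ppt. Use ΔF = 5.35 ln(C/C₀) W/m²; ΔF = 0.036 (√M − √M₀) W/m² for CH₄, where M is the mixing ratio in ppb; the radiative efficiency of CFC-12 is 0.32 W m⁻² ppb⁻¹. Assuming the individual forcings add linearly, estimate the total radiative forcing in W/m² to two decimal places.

CO₂: 5.35 × ln(501/397) = 5.35 × ln(1.26196) = 5.35 × 0.23267 = 1.2448 W/m².
CH₄: 0.036 × (√3500 − √694) = 0.036 × (59.1608 − 26.3439) = 0.036 × 32.8169 = 1.1814 W/m².
CFC-12: Δ = 519 − 1 = 518 ppt = 0.518 ppb; ΔF = 0.32 × 0.518 = 0.1658 W/m².
Total ΔF = 1.2448 + 1.1814 + 0.1658 = 2.5920 W/m².

ΔF = 2.59 W/m²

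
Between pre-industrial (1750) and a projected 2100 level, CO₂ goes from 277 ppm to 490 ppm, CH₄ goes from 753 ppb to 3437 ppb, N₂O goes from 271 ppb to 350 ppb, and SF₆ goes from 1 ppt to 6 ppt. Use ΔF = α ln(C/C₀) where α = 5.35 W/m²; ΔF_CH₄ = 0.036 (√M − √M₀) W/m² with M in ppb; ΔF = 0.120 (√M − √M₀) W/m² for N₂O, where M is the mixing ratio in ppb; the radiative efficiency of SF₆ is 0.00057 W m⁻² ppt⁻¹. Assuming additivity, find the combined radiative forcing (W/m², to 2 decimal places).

ΔF = 4.45 W/m²

CO₂: 5.35 × ln(490/277) = 5.35 × ln(1.76895) = 5.35 × 0.57039 = 3.0516 W/m².
CH₄: 0.036 × (√3437 − √753) = 0.036 × (58.6259 − 27.4408) = 0.036 × 31.1851 = 1.1227 W/m².
N₂O: 0.120 × (√350 − √271) = 0.120 × (18.7083 − 16.4621) = 0.120 × 2.2462 = 0.2695 W/m².
SF₆: ΔF = 0.00057 × (6 − 1) = 0.00057 × 5 = 0.0029 W/m².
Total ΔF = 3.0516 + 1.1227 + 0.2695 + 0.0029 = 4.4467 W/m².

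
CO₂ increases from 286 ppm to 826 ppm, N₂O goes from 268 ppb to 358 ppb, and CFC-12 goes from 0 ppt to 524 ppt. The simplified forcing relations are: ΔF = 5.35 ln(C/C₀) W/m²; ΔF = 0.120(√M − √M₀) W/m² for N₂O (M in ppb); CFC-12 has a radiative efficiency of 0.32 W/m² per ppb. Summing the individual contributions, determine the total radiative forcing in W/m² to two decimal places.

ΔF = 6.15 W/m²

CO₂: 5.35 × ln(826/286) = 5.35 × ln(2.88811) = 5.35 × 1.06060 = 5.6742 W/m².
N₂O: 0.120 × (√358 − √268) = 0.120 × (18.9209 − 16.3707) = 0.120 × 2.5502 = 0.3060 W/m².
CFC-12: Δ = 524 − 0 = 524 ppt = 0.524 ppb; ΔF = 0.32 × 0.524 = 0.1677 W/m².
Total ΔF = 5.6742 + 0.3060 + 0.1677 = 6.1479 W/m².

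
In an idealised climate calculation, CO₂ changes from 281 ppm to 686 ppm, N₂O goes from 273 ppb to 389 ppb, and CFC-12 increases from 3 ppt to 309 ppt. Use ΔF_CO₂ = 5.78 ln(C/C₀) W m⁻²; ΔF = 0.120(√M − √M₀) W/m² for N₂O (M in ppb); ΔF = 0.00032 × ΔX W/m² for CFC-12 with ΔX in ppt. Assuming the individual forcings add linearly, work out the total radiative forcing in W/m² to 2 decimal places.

ΔF = 5.64 W/m²

CO₂: 5.78 × ln(686/281) = 5.78 × ln(2.44128) = 5.78 × 0.89252 = 5.1588 W/m².
N₂O: 0.120 × (√389 − √273) = 0.120 × (19.7231 − 16.5227) = 0.120 × 3.2004 = 0.3840 W/m².
CFC-12: ΔF = 0.00032 × (309 − 3) = 0.00032 × 306 = 0.0979 W/m².
Total ΔF = 5.1588 + 0.3840 + 0.0979 = 5.6407 W/m².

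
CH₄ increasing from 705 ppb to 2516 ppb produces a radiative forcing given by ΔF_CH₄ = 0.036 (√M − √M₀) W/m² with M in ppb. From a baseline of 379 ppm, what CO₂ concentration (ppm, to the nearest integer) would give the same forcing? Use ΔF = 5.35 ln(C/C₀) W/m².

CH₄ forcing: 0.036 × (√2516 − √705) = 0.036 × (50.1597 − 26.5518) = 0.036 × 23.6079 = 0.84988 W/m².
Set 5.35 ln(C/379) = 0.84988: ln(C/379) = 0.84988/5.35 = 0.15886, so C = 379 × e^0.15886 = 379 × 1.17217 = 444.25 ppm.

C ≈ 444 ppm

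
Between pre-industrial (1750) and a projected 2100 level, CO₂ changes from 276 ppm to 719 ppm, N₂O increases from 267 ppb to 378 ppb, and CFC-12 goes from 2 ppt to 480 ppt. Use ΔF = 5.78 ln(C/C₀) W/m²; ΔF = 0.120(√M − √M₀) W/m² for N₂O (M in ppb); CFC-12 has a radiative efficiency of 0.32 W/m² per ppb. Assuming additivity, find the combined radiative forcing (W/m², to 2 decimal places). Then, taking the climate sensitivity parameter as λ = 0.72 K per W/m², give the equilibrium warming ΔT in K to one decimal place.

ΔF = 6.06 W/m²; ΔT = 4.4 K

CO₂: 5.78 × ln(719/276) = 5.78 × ln(2.60507) = 5.78 × 0.95746 = 5.5341 W/m².
N₂O: 0.120 × (√378 − √267) = 0.120 × (19.4422 − 16.3401) = 0.120 × 3.1021 = 0.3723 W/m².
CFC-12: Δ = 480 − 2 = 478 ppt = 0.478 ppb; ΔF = 0.32 × 0.478 = 0.1530 W/m².
Total ΔF = 5.5341 + 0.3723 + 0.1530 = 6.0594 W/m².
ΔT = λ ΔF = 0.72 × 6.06 = 4.3632 K.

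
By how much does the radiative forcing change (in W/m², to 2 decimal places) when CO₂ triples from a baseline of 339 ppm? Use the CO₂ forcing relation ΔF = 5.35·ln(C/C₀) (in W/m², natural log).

ΔF = 5.35 × ln(3) = 5.35 × 1.09861 = 5.8776 W/m².

ΔF = 5.88 W/m²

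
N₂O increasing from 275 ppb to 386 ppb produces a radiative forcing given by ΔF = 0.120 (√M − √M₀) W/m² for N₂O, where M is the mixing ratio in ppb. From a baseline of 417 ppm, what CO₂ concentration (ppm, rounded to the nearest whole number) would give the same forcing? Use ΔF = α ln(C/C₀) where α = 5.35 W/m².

N₂O forcing: 0.120 × (√386 − √275) = 0.120 × (19.6469 − 16.5831) = 0.120 × 3.0638 = 0.36766 W/m².
Set 5.35 ln(C/417) = 0.36766: ln(C/417) = 0.36766/5.35 = 0.06872, so C = 417 × e^0.06872 = 417 × 1.07114 = 446.67 ppm.

C ≈ 447 ppm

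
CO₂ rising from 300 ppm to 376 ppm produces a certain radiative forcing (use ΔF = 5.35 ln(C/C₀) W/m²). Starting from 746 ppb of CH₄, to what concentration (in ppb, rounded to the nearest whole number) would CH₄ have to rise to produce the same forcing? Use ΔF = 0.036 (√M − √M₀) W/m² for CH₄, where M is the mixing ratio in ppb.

M ≈ 3705 ppb

CO₂ forcing: 5.35 × ln(376/300) = 5.35 × 0.225807 = 1.20807 W/m².
Set 0.036(√M − √746) = 1.20807: √M = 1.20807/0.036 + √746 = 33.5575 + 27.3130 = 60.8705.
M = (60.8705)² = 3705.22 ppb.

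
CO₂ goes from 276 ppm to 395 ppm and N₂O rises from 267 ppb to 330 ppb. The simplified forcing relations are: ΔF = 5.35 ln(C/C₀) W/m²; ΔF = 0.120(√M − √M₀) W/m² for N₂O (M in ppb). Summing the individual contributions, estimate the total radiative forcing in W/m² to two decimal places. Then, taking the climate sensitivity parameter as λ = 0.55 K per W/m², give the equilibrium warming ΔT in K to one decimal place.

ΔF = 2.14 W/m²; ΔT = 1.2 K

CO₂: 5.35 × ln(395/276) = 5.35 × ln(1.43116) = 5.35 × 0.35849 = 1.9179 W/m².
N₂O: 0.120 × (√330 − √267) = 0.120 × (18.1659 − 16.3401) = 0.120 × 1.8258 = 0.2191 W/m².
Total ΔF = 1.9179 + 0.2191 = 2.1370 W/m².
ΔT = λ ΔF = 0.55 × 2.14 = 1.1770 K.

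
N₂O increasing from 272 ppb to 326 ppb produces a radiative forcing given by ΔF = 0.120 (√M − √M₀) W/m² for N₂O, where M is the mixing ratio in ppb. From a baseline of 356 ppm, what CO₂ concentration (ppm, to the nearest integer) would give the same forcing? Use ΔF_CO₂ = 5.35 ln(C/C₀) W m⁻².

N₂O forcing: 0.120 × (√326 − √272) = 0.120 × (18.0555 − 16.4924) = 0.120 × 1.5631 = 0.18757 W/m².
Set 5.35 ln(C/356) = 0.18757: ln(C/356) = 0.18757/5.35 = 0.03506, so C = 356 × e^0.03506 = 356 × 1.03568 = 368.70 ppm.

C ≈ 369 ppm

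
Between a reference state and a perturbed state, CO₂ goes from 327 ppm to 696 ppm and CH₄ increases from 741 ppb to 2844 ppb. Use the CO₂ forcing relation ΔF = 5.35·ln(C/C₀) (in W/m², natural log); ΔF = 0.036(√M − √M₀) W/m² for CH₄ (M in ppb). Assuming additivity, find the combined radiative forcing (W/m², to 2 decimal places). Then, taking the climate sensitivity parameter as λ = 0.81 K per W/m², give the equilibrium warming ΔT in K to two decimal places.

CO₂: 5.35 × ln(696/327) = 5.35 × ln(2.12844) = 5.35 × 0.75539 = 4.0413 W/m².
CH₄: 0.036 × (√2844 − √741) = 0.036 × (53.3292 − 27.2213) = 0.036 × 26.1079 = 0.9399 W/m².
Total ΔF = 4.0413 + 0.9399 = 4.9812 W/m².
ΔT = λ ΔF = 0.81 × 4.98 = 4.0338 K.

ΔF = 4.98 W/m²; ΔT = 4.03 K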